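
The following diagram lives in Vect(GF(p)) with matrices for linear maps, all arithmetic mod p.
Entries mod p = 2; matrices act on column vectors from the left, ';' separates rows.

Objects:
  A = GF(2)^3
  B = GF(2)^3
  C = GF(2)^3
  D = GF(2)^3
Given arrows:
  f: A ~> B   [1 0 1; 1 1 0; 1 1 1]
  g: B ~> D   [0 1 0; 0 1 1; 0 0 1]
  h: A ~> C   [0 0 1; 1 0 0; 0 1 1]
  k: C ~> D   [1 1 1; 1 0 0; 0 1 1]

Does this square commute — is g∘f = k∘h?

Answer: COMMUTES

Work:
Along f;g (path 1):
  e0=⟨1,0,0⟩ f~>⟨1,1,1⟩ g~>⟨1,0,1⟩
  e1=⟨0,1,0⟩ f~>⟨0,1,1⟩ g~>⟨1,0,1⟩
  e2=⟨0,0,1⟩ f~>⟨1,0,1⟩ g~>⟨0,1,1⟩
  composite₁ = [1 1 0; 0 0 1; 1 1 1]
Along h;k (path 2):
  e0=⟨1,0,0⟩ h~>⟨0,1,0⟩ k~>⟨1,0,1⟩
  e1=⟨0,1,0⟩ h~>⟨0,0,1⟩ k~>⟨1,0,1⟩
  e2=⟨0,0,1⟩ h~>⟨1,0,1⟩ k~>⟨0,1,1⟩
  composite₂ = [1 1 0; 0 0 1; 1 1 1]
Equal? equal; square commutes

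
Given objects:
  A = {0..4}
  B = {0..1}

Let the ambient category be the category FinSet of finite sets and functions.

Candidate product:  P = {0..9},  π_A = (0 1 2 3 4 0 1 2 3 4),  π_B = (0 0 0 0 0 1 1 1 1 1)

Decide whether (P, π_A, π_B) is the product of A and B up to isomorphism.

|A|·|B| = 5·2 = 10;  |P| = 10
Check the pairing map k ↦ (π_A(k), π_B(k)):
  0 -> (0,0)
  1 -> (1,0)
  2 -> (2,0)
  3 -> (3,0)
  4 -> (4,0)
  5 -> (0,1)
  6 -> (1,1)
  7 -> (2,1)
  8 -> (3,1)
  9 -> (4,1)
distinct pairs in image: 10 / 10 needed
  → bijection onto A×B; projections well-typed.

Answer: VALID PRODUCT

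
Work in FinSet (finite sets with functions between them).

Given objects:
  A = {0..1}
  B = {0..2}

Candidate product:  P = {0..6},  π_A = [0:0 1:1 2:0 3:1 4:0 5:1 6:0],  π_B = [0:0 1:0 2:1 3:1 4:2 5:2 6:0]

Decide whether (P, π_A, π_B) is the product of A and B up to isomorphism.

|A|·|B| = 2·3 = 6;  |P| = 7
  → cardinalities differ; no bijection possible.

Answer: NOT A VALID PRODUCT — |P|=7 ≠ |A|·|B|=6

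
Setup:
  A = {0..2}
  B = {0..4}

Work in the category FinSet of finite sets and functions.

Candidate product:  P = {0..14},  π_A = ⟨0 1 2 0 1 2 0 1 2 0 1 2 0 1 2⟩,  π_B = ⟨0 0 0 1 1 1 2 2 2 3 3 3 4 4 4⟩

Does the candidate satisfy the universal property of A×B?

Answer: VALID PRODUCT

Derivation:
|A|·|B| = 3·5 = 15;  |P| = 15
Check the pairing map k ↦ (π_A(k), π_B(k)):
  0 -> (0,0)
  1 -> (1,0)
  2 -> (2,0)
  3 -> (0,1)
  4 -> (1,1)
  5 -> (2,1)
  6 -> (0,2)
  7 -> (1,2)
  8 -> (2,2)
  9 -> (0,3)
  10 -> (1,3)
  11 -> (2,3)
  12 -> (0,4)
  13 -> (1,4)
  14 -> (2,4)
distinct pairs in image: 15 / 15 needed
  → bijection onto A×B; projections well-typed.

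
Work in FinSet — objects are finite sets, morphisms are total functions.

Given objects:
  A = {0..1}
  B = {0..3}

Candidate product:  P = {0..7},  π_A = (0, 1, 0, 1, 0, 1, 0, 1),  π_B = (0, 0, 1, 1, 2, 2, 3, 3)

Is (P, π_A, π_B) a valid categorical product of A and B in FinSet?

|A|·|B| = 2·4 = 8;  |P| = 8
Check the pairing map k ↦ (π_A(k), π_B(k)):
  0 -> (0,0)
  1 -> (1,0)
  2 -> (0,1)
  3 -> (1,1)
  4 -> (0,2)
  5 -> (1,2)
  6 -> (0,3)
  7 -> (1,3)
distinct pairs in image: 8 / 8 needed
  → bijection onto A×B; projections well-typed.

Answer: VALID PRODUCT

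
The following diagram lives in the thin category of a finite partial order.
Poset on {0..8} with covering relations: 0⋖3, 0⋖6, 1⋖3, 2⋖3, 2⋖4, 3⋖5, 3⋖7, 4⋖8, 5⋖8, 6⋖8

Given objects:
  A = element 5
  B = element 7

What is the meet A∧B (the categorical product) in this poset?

Common predecessors of 5,7: {0,1,2,3}
  0 ⊑ 3
  1 ⊑ 3
  2 ⊑ 3
  3 ⊑ 3
glb = 3

Answer: A∧B = 3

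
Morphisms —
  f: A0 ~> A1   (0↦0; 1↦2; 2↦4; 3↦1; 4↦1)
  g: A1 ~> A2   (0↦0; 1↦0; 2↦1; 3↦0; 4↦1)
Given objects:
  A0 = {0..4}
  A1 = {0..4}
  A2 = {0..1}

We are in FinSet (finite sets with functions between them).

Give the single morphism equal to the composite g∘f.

  0 f~>0 g~>0
  1 f~>2 g~>1
  2 f~>4 g~>1
  3 f~>1 g~>0
  4 f~>1 g~>0
composite: (0↦0; 1↦1; 2↦1; 3↦0; 4↦0)

Answer: (0↦0; 1↦1; 2↦1; 3↦0; 4↦0)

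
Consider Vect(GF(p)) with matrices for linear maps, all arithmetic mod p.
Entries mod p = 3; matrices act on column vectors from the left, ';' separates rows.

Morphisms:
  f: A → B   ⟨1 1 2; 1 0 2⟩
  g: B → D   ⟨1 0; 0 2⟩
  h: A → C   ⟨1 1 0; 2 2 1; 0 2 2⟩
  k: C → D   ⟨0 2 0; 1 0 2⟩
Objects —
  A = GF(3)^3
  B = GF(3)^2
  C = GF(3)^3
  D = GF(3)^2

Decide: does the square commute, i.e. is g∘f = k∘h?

Answer: DOES NOT COMMUTE

Derivation:
Along f;g (path 1):
  e0=(1,0,0) f→(1,1) g→(1,2)
  e1=(0,1,0) f→(1,0) g→(1,0)
  e2=(0,0,1) f→(2,2) g→(2,1)
  ⟦path⟧₁ = ⟨1 1 2; 2 0 1⟩
Along h;k (path 2):
  e0=(1,0,0) h→(1,2,0) k→(1,1)
  e1=(0,1,0) h→(1,2,2) k→(1,2)
  e2=(0,0,1) h→(0,1,2) k→(2,1)
  ⟦path⟧₂ = ⟨1 1 2; 1 2 1⟩
Equal? distinct morphisms ✗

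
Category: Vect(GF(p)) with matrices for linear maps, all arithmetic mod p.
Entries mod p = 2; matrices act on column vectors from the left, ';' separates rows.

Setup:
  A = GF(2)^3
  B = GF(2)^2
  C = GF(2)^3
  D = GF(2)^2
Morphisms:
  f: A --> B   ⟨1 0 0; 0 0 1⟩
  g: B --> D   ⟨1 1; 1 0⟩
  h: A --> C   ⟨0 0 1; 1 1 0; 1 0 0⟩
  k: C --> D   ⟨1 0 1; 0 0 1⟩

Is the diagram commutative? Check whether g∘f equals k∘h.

Answer: COMMUTES

Work:
1) trace f;g:
  e0=⟨1,0,0⟩ f-->⟨1,0⟩ g-->⟨1,1⟩
  e1=⟨0,1,0⟩ f-->⟨0,0⟩ g-->⟨0,0⟩
  e2=⟨0,0,1⟩ f-->⟨0,1⟩ g-->⟨1,0⟩
  ⟦path⟧₁ = ⟨1 0 1; 1 0 0⟩
2) trace h;k:
  e0=⟨1,0,0⟩ h-->⟨0,1,1⟩ k-->⟨1,1⟩
  e1=⟨0,1,0⟩ h-->⟨0,1,0⟩ k-->⟨0,0⟩
  e2=⟨0,0,1⟩ h-->⟨1,0,0⟩ k-->⟨1,0⟩
  ⟦path⟧₂ = ⟨1 0 1; 1 0 0⟩
Equal? equal; square commutes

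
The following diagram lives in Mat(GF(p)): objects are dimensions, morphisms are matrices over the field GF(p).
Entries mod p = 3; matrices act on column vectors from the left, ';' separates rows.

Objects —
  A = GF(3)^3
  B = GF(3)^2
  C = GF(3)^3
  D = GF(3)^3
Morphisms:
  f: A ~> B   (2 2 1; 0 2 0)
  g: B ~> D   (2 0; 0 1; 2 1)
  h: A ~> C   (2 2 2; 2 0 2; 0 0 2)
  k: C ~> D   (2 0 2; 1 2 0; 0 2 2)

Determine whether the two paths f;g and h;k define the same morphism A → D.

Answer: COMMUTES

Work:
Along f;g (path 1):
  e0=(1,0,0) f~>(2,0) g~>(1,0,1)
  e1=(0,1,0) f~>(2,2) g~>(1,2,0)
  e2=(0,0,1) f~>(1,0) g~>(2,0,2)
  result₁ = (1 1 2; 0 2 0; 1 0 2)
Along h;k (path 2):
  e0=(1,0,0) h~>(2,2,0) k~>(1,0,1)
  e1=(0,1,0) h~>(2,0,0) k~>(1,2,0)
  e2=(0,0,1) h~>(2,2,2) k~>(2,0,2)
  result₂ = (1 1 2; 0 2 0; 1 0 2)
Equal? same morphism ✓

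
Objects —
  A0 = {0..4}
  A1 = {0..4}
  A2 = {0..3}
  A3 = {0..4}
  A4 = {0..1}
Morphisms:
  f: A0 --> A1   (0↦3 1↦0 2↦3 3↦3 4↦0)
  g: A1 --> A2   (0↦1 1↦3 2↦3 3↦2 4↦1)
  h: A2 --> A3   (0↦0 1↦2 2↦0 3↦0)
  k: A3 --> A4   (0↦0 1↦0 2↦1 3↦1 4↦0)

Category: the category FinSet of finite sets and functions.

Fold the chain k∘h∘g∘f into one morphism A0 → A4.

Answer: (0↦0 1↦1 2↦0 3↦0 4↦1)

Trace:
  0 f-->3 g-->2 h-->0 k-->0
  1 f-->0 g-->1 h-->2 k-->1
  2 f-->3 g-->2 h-->0 k-->0
  3 f-->3 g-->2 h-->0 k-->0
  4 f-->0 g-->1 h-->2 k-->1
⟦path⟧: (0↦0 1↦1 2↦0 3↦0 4↦1)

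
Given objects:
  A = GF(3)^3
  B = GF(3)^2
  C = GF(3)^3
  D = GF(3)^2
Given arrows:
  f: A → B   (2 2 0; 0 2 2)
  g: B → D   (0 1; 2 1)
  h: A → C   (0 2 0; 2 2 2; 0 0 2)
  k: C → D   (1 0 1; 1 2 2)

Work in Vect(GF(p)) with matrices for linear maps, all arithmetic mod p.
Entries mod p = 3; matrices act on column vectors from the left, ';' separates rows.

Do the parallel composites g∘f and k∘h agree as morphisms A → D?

Along f;g (path 1):
  e0=[1,0,0] f→[2,0] g→[0,1]
  e1=[0,1,0] f→[2,2] g→[2,0]
  e2=[0,0,1] f→[0,2] g→[2,2]
  result₁ = (0 2 2; 1 0 2)
Along h;k (path 2):
  e0=[1,0,0] h→[0,2,0] k→[0,1]
  e1=[0,1,0] h→[2,2,0] k→[2,0]
  e2=[0,0,1] h→[0,2,2] k→[2,2]
  result₂ = (0 2 2; 1 0 2)
Equal? YES — commutes

Answer: COMMUTES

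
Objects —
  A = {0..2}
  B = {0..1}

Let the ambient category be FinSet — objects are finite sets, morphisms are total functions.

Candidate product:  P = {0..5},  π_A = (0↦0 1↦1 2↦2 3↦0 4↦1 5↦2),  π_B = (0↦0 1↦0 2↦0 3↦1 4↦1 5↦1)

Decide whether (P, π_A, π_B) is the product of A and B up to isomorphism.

Answer: VALID PRODUCT

Trace:
|A|·|B| = 3·2 = 6;  |P| = 6
Check the pairing map k ↦ (π_A(k), π_B(k)):
  0 ↦ (0,0)
  1 ↦ (1,0)
  2 ↦ (2,0)
  3 ↦ (0,1)
  4 ↦ (1,1)
  5 ↦ (2,1)
distinct pairs in image: 6 / 6 needed
  → bijection onto A×B; projections well-typed.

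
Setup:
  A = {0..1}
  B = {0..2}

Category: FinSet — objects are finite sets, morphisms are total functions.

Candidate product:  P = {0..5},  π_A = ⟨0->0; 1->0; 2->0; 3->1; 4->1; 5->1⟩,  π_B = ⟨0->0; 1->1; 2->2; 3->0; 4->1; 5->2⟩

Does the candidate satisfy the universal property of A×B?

|A|·|B| = 2·3 = 6;  |P| = 6
Check the pairing map k ↦ (π_A(k), π_B(k)):
  0 -> (0,0)
  1 -> (0,1)
  2 -> (0,2)
  3 -> (1,0)
  4 -> (1,1)
  5 -> (1,2)
distinct pairs in image: 6 / 6 needed
  → bijection onto A×B; projections well-typed.

Answer: VALID PRODUCT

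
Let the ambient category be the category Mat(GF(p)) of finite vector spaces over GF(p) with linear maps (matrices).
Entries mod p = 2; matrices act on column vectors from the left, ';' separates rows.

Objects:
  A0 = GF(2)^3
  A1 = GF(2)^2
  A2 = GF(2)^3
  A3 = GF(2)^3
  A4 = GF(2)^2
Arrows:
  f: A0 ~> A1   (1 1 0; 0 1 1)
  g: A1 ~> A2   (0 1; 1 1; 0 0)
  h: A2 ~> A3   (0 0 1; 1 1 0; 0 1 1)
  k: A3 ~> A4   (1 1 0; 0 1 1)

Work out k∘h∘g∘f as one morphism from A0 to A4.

Answer: (1 1 0; 0 1 1)

Work:
  e0=⟨1,0,0⟩ f~>⟨1,0⟩ g~>⟨0,1,0⟩ h~>⟨0,1,1⟩ k~>⟨1,0⟩
  e1=⟨0,1,0⟩ f~>⟨1,1⟩ g~>⟨1,0,0⟩ h~>⟨0,1,0⟩ k~>⟨1,1⟩
  e2=⟨0,0,1⟩ f~>⟨0,1⟩ g~>⟨1,1,0⟩ h~>⟨0,0,1⟩ k~>⟨0,1⟩
result: (1 1 0; 0 1 1)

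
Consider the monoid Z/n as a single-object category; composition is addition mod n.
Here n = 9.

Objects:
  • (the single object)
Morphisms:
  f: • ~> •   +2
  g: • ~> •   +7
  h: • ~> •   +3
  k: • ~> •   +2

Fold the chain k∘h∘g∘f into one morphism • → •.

  0 +2≡2 +7≡0 +3≡3 +2≡5  (mod 9)
result: +5

Answer: +5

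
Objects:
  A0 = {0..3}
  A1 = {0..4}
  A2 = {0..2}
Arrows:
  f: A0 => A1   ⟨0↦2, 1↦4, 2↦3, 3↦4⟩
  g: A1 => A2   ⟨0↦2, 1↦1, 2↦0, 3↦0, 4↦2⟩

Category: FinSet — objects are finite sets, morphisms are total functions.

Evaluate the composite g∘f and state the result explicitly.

Answer: ⟨0↦0, 1↦2, 2↦0, 3↦2⟩

Trace:
  0 f=>2 g=>0
  1 f=>4 g=>2
  2 f=>3 g=>0
  3 f=>4 g=>2
⟦path⟧: ⟨0↦0, 1↦2, 2↦0, 3↦2⟩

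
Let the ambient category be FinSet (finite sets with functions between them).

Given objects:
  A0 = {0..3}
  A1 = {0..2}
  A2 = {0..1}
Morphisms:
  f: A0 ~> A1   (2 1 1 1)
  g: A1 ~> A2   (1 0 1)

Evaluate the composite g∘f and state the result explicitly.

Answer: (1 0 0 0)

Work:
  0 f~>2 g~>1
  1 f~>1 g~>0
  2 f~>1 g~>0
  3 f~>1 g~>0
composite: (1 0 0 0)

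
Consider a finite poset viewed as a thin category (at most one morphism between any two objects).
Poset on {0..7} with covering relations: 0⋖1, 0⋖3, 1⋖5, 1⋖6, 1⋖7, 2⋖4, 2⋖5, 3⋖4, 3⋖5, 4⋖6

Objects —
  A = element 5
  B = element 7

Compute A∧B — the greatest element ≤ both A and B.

Answer: A∧B = 1

Trace:
{x : x⊑A ∧ x⊑B} = {0,1}  (A=5, B=7)
  0 ⊑ 1
  1 ⊑ 1
glb = 1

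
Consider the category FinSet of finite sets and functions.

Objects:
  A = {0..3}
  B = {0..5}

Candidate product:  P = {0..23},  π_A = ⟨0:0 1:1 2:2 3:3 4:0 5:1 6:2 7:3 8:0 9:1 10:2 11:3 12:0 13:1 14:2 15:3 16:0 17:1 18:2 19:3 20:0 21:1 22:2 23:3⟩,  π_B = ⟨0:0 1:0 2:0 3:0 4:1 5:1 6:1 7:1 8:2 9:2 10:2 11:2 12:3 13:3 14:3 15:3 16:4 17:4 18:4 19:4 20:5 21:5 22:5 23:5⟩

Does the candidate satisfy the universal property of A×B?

Answer: VALID PRODUCT

Work:
|A|·|B| = 4·6 = 24;  |P| = 24
Check the pairing map k ↦ (π_A(k), π_B(k)):
  0 : (0,0)
  1 : (1,0)
  2 : (2,0)
  3 : (3,0)
  4 : (0,1)
  5 : (1,1)
  6 : (2,1)
  7 : (3,1)
  8 : (0,2)
  9 : (1,2)
  10 : (2,2)
  11 : (3,2)
  12 : (0,3)
  13 : (1,3)
  14 : (2,3)
  15 : (3,3)
  16 : (0,4)
  17 : (1,4)
  18 : (2,4)
  19 : (3,4)
  20 : (0,5)
  21 : (1,5)
  22 : (2,5)
  23 : (3,5)
distinct pairs in image: 24 / 24 needed
  → bijection onto A×B; projections well-typed.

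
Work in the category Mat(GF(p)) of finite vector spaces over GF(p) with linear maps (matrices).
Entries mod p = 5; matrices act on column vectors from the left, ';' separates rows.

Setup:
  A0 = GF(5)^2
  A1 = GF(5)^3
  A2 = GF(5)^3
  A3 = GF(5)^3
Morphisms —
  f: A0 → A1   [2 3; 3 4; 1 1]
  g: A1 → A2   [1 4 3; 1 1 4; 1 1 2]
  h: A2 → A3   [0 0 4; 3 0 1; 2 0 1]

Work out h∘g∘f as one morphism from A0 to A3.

Answer: [3 1; 3 0; 1 3]

Derivation:
  e0=(1,0) f→(2,3,1) g→(2,4,2) h→(3,3,1)
  e1=(0,1) f→(3,4,1) g→(2,1,4) h→(1,0,3)
result: [3 1; 3 0; 1 3]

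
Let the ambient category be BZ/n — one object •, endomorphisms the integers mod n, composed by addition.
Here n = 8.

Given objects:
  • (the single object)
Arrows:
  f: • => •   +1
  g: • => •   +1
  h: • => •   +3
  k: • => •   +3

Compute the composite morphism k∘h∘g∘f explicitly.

Answer: +0

Derivation:
  0 +1≡1 +1≡2 +3≡5 +3≡0  (mod 8)
result: +0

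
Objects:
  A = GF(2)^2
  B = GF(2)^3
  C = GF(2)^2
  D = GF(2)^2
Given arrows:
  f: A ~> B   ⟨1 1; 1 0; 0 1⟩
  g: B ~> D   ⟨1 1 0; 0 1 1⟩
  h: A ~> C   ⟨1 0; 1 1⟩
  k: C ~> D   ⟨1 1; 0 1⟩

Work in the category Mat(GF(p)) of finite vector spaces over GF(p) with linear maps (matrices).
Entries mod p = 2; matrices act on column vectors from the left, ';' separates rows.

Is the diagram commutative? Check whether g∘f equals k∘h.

Answer: COMMUTES

Trace:
Along f;g (path 1):
  e0=[1,0] f~>[1,1,0] g~>[0,1]
  e1=[0,1] f~>[1,0,1] g~>[1,1]
  ⟦path⟧₁ = ⟨0 1; 1 1⟩
Along h;k (path 2):
  e0=[1,0] h~>[1,1] k~>[0,1]
  e1=[0,1] h~>[0,1] k~>[1,1]
  ⟦path⟧₂ = ⟨0 1; 1 1⟩
Equal? YES — commutes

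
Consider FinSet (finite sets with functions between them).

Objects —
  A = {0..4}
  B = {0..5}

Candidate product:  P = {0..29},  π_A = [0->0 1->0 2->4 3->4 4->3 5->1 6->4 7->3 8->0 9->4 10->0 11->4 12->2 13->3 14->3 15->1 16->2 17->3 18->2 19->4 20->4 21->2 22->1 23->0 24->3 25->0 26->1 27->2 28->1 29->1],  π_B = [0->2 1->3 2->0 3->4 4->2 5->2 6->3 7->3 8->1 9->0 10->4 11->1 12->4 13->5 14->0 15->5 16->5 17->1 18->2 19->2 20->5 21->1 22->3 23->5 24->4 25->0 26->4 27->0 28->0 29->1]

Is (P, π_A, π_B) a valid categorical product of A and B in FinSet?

|A|·|B| = 5·6 = 30;  |P| = 30
Check the pairing map k ↦ (π_A(k), π_B(k)):
  0 -> (0,2)
  1 -> (0,3)
  2 -> (4,0)
  3 -> (4,4)
  4 -> (3,2)
  5 -> (1,2)
  6 -> (4,3)
  7 -> (3,3)
  8 -> (0,1)
  9 -> (4,0)  ✗ repeats pair of k=2
  10 -> (0,4)
  11 -> (4,1)
  12 -> (2,4)
  13 -> (3,5)
  14 -> (3,0)
  15 -> (1,5)
  16 -> (2,5)
  17 -> (3,1)
  18 -> (2,2)
  19 -> (4,2)
  20 -> (4,5)
  21 -> (2,1)
  22 -> (1,3)
  23 -> (0,5)
  24 -> (3,4)
  25 -> (0,0)
  26 -> (1,4)
  27 -> (2,0)
  28 -> (1,0)
  29 -> (1,1)
distinct pairs in image: 29 / 30 needed
  → (4,0) hit at k=2 and k=9

Answer: NOT A VALID PRODUCT — duplicate pair at indices 2,9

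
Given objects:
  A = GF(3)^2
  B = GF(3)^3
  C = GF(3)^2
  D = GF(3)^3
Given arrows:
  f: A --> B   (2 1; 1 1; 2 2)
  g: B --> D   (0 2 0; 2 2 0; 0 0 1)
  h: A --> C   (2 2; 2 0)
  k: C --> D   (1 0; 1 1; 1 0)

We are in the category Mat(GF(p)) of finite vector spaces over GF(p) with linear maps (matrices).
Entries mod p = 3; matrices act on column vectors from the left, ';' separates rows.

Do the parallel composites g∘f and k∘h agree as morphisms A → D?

Along f;g (path 1):
  e0=⟨1,0⟩ f-->⟨2,1,2⟩ g-->⟨2,0,2⟩
  e1=⟨0,1⟩ f-->⟨1,1,2⟩ g-->⟨2,1,2⟩
  result₁ = (2 2; 0 1; 2 2)
Along h;k (path 2):
  e0=⟨1,0⟩ h-->⟨2,2⟩ k-->⟨2,1,2⟩
  e1=⟨0,1⟩ h-->⟨2,0⟩ k-->⟨2,2,2⟩
  result₂ = (2 2; 1 2; 2 2)
Equal? distinct morphisms ✗

Answer: DOES NOT COMMUTE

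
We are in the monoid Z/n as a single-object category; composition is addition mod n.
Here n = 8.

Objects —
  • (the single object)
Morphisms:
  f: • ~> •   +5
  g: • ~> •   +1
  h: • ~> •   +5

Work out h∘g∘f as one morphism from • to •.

Answer: +3

Derivation:
  0 +5≡5 +1≡6 +5≡3  (mod 8)
composite: +3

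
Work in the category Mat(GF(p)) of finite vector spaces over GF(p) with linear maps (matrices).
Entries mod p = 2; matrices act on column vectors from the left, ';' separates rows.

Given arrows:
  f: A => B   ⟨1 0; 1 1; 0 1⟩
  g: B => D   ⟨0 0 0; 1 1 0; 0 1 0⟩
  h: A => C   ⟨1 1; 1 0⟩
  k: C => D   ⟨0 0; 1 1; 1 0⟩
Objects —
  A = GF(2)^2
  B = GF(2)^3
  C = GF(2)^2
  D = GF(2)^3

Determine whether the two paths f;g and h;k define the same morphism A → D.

Answer: COMMUTES

Work:
Path 1 = f;g:
  e0=[1,0] f=>[1,1,0] g=>[0,0,1]
  e1=[0,1] f=>[0,1,1] g=>[0,1,1]
  result₁ = ⟨0 0; 0 1; 1 1⟩
Path 2 = h;k:
  e0=[1,0] h=>[1,1] k=>[0,0,1]
  e1=[0,1] h=>[1,0] k=>[0,1,1]
  result₂ = ⟨0 0; 0 1; 1 1⟩
Equal? equal; square commutes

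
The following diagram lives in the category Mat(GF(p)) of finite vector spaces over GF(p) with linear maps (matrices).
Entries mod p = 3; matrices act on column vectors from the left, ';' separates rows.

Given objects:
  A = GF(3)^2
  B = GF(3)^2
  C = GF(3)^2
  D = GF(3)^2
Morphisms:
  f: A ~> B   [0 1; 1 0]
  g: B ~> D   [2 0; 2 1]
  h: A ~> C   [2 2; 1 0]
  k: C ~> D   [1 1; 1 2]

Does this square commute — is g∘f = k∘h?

Answer: COMMUTES

Work:
1) trace f;g:
  e0=(1,0) f~>(0,1) g~>(0,1)
  e1=(0,1) f~>(1,0) g~>(2,2)
  composite₁ = [0 2; 1 2]
2) trace h;k:
  e0=(1,0) h~>(2,1) k~>(0,1)
  e1=(0,1) h~>(2,0) k~>(2,2)
  composite₂ = [0 2; 1 2]
Equal? same morphism ✓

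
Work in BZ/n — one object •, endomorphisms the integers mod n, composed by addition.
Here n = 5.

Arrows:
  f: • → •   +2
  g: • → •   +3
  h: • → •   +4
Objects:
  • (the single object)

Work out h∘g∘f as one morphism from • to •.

  0 +2≡2 +3≡0 +4≡4  (mod 5)
⟦path⟧: +4

Answer: +4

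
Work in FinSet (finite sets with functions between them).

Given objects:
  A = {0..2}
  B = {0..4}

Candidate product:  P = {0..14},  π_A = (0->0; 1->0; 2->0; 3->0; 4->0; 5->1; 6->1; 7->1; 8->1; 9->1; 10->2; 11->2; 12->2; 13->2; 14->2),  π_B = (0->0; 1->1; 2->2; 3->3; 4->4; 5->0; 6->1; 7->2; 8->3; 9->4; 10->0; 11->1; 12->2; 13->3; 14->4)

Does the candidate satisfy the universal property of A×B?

Answer: VALID PRODUCT

Derivation:
|A|·|B| = 3·5 = 15;  |P| = 15
Check the pairing map k ↦ (π_A(k), π_B(k)):
  0 -> (0,0)
  1 -> (0,1)
  2 -> (0,2)
  3 -> (0,3)
  4 -> (0,4)
  5 -> (1,0)
  6 -> (1,1)
  7 -> (1,2)
  8 -> (1,3)
  9 -> (1,4)
  10 -> (2,0)
  11 -> (2,1)
  12 -> (2,2)
  13 -> (2,3)
  14 -> (2,4)
distinct pairs in image: 15 / 15 needed
  → bijection onto A×B; projections well-typed.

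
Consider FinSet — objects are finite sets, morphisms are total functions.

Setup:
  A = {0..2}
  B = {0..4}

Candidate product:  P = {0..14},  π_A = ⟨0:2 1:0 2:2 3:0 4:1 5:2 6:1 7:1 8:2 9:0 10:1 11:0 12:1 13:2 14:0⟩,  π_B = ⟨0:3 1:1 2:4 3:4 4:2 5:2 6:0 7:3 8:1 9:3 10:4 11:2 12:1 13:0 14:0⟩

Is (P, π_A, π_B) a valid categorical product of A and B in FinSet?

|A|·|B| = 3·5 = 15;  |P| = 15
Check the pairing map k ↦ (π_A(k), π_B(k)):
  0 : (2,3)
  1 : (0,1)
  2 : (2,4)
  3 : (0,4)
  4 : (1,2)
  5 : (2,2)
  6 : (1,0)
  7 : (1,3)
  8 : (2,1)
  9 : (0,3)
  10 : (1,4)
  11 : (0,2)
  12 : (1,1)
  13 : (2,0)
  14 : (0,0)
distinct pairs in image: 15 / 15 needed
  → bijection onto A×B; projections well-typed.

Answer: VALID PRODUCT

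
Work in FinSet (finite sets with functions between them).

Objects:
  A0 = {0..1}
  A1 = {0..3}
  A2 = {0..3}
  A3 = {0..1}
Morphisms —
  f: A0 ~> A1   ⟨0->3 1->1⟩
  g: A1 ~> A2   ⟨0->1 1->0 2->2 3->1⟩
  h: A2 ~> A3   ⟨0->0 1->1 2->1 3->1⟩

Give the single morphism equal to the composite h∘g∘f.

Answer: ⟨0->1 1->0⟩

Trace:
  0 f~>3 g~>1 h~>1
  1 f~>1 g~>0 h~>0
⟦path⟧: ⟨0->1 1->0⟩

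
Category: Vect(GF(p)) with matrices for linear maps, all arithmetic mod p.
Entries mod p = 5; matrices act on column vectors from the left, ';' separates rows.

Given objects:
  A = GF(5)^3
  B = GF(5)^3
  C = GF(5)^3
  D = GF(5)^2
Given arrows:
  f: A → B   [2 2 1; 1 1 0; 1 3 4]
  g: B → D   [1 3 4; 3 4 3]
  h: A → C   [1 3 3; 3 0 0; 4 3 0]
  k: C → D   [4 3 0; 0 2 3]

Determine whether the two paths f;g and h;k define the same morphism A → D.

Answer: DOES NOT COMMUTE

Trace:
Along f;g (path 1):
  e0=⟨1,0,0⟩ f→⟨2,1,1⟩ g→⟨4,3⟩
  e1=⟨0,1,0⟩ f→⟨2,1,3⟩ g→⟨2,4⟩
  e2=⟨0,0,1⟩ f→⟨1,0,4⟩ g→⟨2,0⟩
  composite₁ = [4 2 2; 3 4 0]
Along h;k (path 2):
  e0=⟨1,0,0⟩ h→⟨1,3,4⟩ k→⟨3,3⟩
  e1=⟨0,1,0⟩ h→⟨3,0,3⟩ k→⟨2,4⟩
  e2=⟨0,0,1⟩ h→⟨3,0,0⟩ k→⟨2,0⟩
  composite₂ = [3 2 2; 3 4 0]
Equal? NO — does not commute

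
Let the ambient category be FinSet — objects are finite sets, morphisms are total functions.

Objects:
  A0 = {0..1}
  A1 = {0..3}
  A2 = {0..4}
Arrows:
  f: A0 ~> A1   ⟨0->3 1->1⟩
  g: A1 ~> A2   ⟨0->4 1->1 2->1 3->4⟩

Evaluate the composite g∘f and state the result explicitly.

  0 f~>3 g~>4
  1 f~>1 g~>1
⟦path⟧: ⟨0->4 1->1⟩

Answer: ⟨0->4 1->1⟩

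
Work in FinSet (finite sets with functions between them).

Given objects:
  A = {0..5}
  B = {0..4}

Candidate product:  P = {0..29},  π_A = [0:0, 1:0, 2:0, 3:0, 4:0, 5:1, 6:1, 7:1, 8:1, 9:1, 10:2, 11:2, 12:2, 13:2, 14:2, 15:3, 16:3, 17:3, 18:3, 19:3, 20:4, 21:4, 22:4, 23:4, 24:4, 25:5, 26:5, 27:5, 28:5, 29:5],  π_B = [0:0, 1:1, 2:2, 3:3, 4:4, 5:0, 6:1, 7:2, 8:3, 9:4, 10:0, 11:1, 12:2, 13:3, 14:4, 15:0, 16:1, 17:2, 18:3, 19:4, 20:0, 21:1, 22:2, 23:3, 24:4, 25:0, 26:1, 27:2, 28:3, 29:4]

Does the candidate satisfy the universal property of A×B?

Answer: VALID PRODUCT

Trace:
|A|·|B| = 6·5 = 30;  |P| = 30
Check the pairing map k ↦ (π_A(k), π_B(k)):
  0 : (0,0)
  1 : (0,1)
  2 : (0,2)
  3 : (0,3)
  4 : (0,4)
  5 : (1,0)
  6 : (1,1)
  7 : (1,2)
  8 : (1,3)
  9 : (1,4)
  10 : (2,0)
  11 : (2,1)
  12 : (2,2)
  13 : (2,3)
  14 : (2,4)
  15 : (3,0)
  16 : (3,1)
  17 : (3,2)
  18 : (3,3)
  19 : (3,4)
  20 : (4,0)
  21 : (4,1)
  22 : (4,2)
  23 : (4,3)
  24 : (4,4)
  25 : (5,0)
  26 : (5,1)
  27 : (5,2)
  28 : (5,3)
  29 : (5,4)
distinct pairs in image: 30 / 30 needed
  → bijection onto A×B; projections well-typed.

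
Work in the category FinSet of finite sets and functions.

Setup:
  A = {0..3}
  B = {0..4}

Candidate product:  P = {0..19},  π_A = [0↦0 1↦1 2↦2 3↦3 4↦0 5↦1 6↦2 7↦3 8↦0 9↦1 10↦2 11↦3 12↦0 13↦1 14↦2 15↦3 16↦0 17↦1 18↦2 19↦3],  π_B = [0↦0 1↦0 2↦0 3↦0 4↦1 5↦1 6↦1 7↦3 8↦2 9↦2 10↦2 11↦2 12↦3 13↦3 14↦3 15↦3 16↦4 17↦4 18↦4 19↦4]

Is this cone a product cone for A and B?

Answer: NOT A VALID PRODUCT — duplicate pair at indices 15,7

Derivation:
|A|·|B| = 4·5 = 20;  |P| = 20
Check the pairing map k ↦ (π_A(k), π_B(k)):
  0 ↦ (0,0)
  1 ↦ (1,0)
  2 ↦ (2,0)
  3 ↦ (3,0)
  4 ↦ (0,1)
  5 ↦ (1,1)
  6 ↦ (2,1)
  7 ↦ (3,3)
  8 ↦ (0,2)
  9 ↦ (1,2)
  10 ↦ (2,2)
  11 ↦ (3,2)
  12 ↦ (0,3)
  13 ↦ (1,3)
  14 ↦ (2,3)
  15 ↦ (3,3)  ✗ repeats pair of k=7
  16 ↦ (0,4)
  17 ↦ (1,4)
  18 ↦ (2,4)
  19 ↦ (3,4)
distinct pairs in image: 19 / 20 needed
  → (3,3) hit at k=7 and k=15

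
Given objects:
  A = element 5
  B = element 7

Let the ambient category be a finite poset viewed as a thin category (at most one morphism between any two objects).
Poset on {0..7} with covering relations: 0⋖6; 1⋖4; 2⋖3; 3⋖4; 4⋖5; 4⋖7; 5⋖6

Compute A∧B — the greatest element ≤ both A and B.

Answer: A∧B = 4

Derivation:
Lower bounds of A=5 and B=7: {1,2,3,4}
  1 ⊑ 4
  2 ⊑ 4
  3 ⊑ 4
  4 ⊑ 4
glb = 4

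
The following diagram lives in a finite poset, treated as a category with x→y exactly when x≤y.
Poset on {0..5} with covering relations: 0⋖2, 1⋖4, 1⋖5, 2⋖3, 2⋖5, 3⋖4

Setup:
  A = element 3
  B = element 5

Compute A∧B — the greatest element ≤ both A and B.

{x : x⊑A ∧ x⊑B} = {0,2}  (A=3, B=5)
  0 ⊑ 2
  2 ⊑ 2
glb = 2

Answer: A∧B = 2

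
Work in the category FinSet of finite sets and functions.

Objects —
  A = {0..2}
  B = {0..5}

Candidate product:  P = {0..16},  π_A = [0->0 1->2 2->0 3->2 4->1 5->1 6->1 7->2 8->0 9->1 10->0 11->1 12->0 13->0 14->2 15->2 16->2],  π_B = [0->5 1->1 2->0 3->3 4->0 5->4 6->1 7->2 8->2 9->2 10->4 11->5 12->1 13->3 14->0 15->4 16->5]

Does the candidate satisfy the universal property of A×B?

Answer: NOT A VALID PRODUCT — |P|=17 ≠ |A|·|B|=18

Work:
|A|·|B| = 3·6 = 18;  |P| = 17
  → cardinalities differ; no bijection possible.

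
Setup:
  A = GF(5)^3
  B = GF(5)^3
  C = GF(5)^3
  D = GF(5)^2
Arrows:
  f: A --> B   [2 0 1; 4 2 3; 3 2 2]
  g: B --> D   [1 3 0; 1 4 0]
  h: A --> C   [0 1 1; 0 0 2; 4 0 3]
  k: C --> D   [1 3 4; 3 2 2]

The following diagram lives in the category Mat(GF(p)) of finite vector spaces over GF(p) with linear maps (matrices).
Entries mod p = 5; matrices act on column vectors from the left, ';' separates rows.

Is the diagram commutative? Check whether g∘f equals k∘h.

Path 1 = f;g:
  e0=[1,0,0] f-->[2,4,3] g-->[4,3]
  e1=[0,1,0] f-->[0,2,2] g-->[1,3]
  e2=[0,0,1] f-->[1,3,2] g-->[0,3]
  ⟦path⟧₁ = [4 1 0; 3 3 3]
Path 2 = h;k:
  e0=[1,0,0] h-->[0,0,4] k-->[1,3]
  e1=[0,1,0] h-->[1,0,0] k-->[1,3]
  e2=[0,0,1] h-->[1,2,3] k-->[4,3]
  ⟦path⟧₂ = [1 1 4; 3 3 3]
Equal? distinct morphisms ✗

Answer: DOES NOT COMMUTE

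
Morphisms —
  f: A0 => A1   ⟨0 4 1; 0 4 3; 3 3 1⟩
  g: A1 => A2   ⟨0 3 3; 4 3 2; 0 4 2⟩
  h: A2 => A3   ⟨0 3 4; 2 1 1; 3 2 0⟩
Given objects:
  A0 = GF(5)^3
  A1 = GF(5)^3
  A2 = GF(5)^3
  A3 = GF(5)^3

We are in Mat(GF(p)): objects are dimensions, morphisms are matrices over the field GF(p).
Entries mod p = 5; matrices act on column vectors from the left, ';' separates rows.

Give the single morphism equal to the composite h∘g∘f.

Answer: ⟨2 0 1; 0 3 3; 4 1 1⟩

Work:
  e0=⟨1,0,0⟩ f=>⟨0,0,3⟩ g=>⟨4,1,1⟩ h=>⟨2,0,4⟩
  e1=⟨0,1,0⟩ f=>⟨4,4,3⟩ g=>⟨1,4,2⟩ h=>⟨0,3,1⟩
  e2=⟨0,0,1⟩ f=>⟨1,3,1⟩ g=>⟨2,0,4⟩ h=>⟨1,3,1⟩
composite: ⟨2 0 1; 0 3 3; 4 1 1⟩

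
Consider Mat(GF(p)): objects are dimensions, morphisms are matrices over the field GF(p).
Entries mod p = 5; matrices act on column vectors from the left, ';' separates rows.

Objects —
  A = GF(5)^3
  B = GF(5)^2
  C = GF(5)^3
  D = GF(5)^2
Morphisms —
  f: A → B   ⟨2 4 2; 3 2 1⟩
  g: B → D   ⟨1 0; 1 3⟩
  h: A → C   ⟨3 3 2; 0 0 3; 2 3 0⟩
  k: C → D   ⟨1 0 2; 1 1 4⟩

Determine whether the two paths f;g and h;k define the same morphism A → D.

Path 1 = f;g:
  e0=⟨1,0,0⟩ f→⟨2,3⟩ g→⟨2,1⟩
  e1=⟨0,1,0⟩ f→⟨4,2⟩ g→⟨4,0⟩
  e2=⟨0,0,1⟩ f→⟨2,1⟩ g→⟨2,0⟩
  ⟦path⟧₁ = ⟨2 4 2; 1 0 0⟩
Path 2 = h;k:
  e0=⟨1,0,0⟩ h→⟨3,0,2⟩ k→⟨2,1⟩
  e1=⟨0,1,0⟩ h→⟨3,0,3⟩ k→⟨4,0⟩
  e2=⟨0,0,1⟩ h→⟨2,3,0⟩ k→⟨2,0⟩
  ⟦path⟧₂ = ⟨2 4 2; 1 0 0⟩
Equal? equal; square commutes

Answer: COMMUTES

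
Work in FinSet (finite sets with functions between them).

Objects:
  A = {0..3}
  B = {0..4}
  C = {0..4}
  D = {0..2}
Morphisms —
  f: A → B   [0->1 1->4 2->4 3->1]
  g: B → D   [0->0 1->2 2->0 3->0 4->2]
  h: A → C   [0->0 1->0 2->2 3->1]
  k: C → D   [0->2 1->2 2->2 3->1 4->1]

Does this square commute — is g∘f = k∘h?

Path 1 = f;g:
  0 f→1 g→2
  1 f→4 g→2
  2 f→4 g→2
  3 f→1 g→2
  ⟦path⟧₁ = [0->2 1->2 2->2 3->2]
Path 2 = h;k:
  0 h→0 k→2
  1 h→0 k→2
  2 h→2 k→2
  3 h→1 k→2
  ⟦path⟧₂ = [0->2 1->2 2->2 3->2]
Equal? same morphism ✓

Answer: COMMUTES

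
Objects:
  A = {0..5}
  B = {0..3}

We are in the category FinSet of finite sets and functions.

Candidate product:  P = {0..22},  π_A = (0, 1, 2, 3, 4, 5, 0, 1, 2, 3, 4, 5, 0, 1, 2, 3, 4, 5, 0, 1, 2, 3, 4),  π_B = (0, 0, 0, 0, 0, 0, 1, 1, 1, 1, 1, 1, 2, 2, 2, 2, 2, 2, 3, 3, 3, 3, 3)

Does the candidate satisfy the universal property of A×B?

Answer: NOT A VALID PRODUCT — |P|=23 ≠ |A|·|B|=24

Trace:
|A|·|B| = 6·4 = 24;  |P| = 23
  → cardinalities differ; no bijection possible.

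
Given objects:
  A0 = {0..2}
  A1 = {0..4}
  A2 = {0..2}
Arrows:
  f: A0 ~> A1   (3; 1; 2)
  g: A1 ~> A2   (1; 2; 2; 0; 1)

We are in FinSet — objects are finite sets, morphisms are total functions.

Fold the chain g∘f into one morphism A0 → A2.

Answer: (0; 2; 2)

Trace:
  0 f~>3 g~>0
  1 f~>1 g~>2
  2 f~>2 g~>2
⟦path⟧: (0; 2; 2)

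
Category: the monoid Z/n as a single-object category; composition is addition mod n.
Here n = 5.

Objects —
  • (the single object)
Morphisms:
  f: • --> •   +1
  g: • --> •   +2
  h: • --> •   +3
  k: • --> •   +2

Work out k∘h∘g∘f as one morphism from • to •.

  0 +1≡1 +2≡3 +3≡1 +2≡3  (mod 5)
composite: +3

Answer: +3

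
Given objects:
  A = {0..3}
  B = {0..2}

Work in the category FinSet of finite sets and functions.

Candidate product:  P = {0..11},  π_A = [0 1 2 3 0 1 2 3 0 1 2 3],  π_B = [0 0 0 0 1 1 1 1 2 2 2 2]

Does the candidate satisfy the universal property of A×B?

|A|·|B| = 4·3 = 12;  |P| = 12
Check the pairing map k ↦ (π_A(k), π_B(k)):
  0 -> (0,0)
  1 -> (1,0)
  2 -> (2,0)
  3 -> (3,0)
  4 -> (0,1)
  5 -> (1,1)
  6 -> (2,1)
  7 -> (3,1)
  8 -> (0,2)
  9 -> (1,2)
  10 -> (2,2)
  11 -> (3,2)
distinct pairs in image: 12 / 12 needed
  → bijection onto A×B; projections well-typed.

Answer: VALID PRODUCT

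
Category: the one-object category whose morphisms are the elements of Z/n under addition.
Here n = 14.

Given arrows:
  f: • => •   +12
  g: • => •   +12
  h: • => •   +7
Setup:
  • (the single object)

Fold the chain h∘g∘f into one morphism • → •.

  0 +12≡12 +12≡10 +7≡3  (mod 14)
⟦path⟧: +3

Answer: +3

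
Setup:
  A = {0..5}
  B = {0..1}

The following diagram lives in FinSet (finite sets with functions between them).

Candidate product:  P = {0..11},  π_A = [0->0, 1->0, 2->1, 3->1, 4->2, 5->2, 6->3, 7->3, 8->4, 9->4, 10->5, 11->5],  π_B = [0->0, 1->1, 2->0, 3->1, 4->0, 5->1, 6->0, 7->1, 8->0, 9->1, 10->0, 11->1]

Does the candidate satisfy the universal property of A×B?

|A|·|B| = 6·2 = 12;  |P| = 12
Check the pairing map k ↦ (π_A(k), π_B(k)):
  0 -> (0,0)
  1 -> (0,1)
  2 -> (1,0)
  3 -> (1,1)
  4 -> (2,0)
  5 -> (2,1)
  6 -> (3,0)
  7 -> (3,1)
  8 -> (4,0)
  9 -> (4,1)
  10 -> (5,0)
  11 -> (5,1)
distinct pairs in image: 12 / 12 needed
  → bijection onto A×B; projections well-typed.

Answer: VALID PRODUCT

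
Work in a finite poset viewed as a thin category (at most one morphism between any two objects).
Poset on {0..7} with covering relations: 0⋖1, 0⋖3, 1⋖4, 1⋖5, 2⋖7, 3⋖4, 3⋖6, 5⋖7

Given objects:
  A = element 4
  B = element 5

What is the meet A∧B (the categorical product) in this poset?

Common predecessors of 4,5: {0,1}
  0 ≤ 1
  1 ≤ 1
glb = 1

Answer: A∧B = 1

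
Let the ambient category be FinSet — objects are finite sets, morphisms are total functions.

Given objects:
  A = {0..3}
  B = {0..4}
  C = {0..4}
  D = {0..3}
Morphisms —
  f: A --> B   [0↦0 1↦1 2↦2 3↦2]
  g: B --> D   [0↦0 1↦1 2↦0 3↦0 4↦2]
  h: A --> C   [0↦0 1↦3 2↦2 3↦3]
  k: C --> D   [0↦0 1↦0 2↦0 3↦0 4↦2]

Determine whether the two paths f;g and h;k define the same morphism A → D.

Answer: DOES NOT COMMUTE

Trace:
1) trace f;g:
  0 f-->0 g-->0
  1 f-->1 g-->1
  2 f-->2 g-->0
  3 f-->2 g-->0
  result₁ = [0↦0 1↦1 2↦0 3↦0]
2) trace h;k:
  0 h-->0 k-->0
  1 h-->3 k-->0
  2 h-->2 k-->0
  3 h-->3 k-->0
  result₂ = [0↦0 1↦0 2↦0 3↦0]
Equal? NO — does not commute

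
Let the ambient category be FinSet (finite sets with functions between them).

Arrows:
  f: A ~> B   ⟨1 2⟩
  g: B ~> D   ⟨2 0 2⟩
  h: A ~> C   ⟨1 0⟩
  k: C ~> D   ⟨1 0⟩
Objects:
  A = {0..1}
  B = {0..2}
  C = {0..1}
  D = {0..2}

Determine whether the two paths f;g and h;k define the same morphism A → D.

Answer: DOES NOT COMMUTE

Trace:
Path 1 = f;g:
  0 f~>1 g~>0
  1 f~>2 g~>2
  composite₁ = ⟨0 2⟩
Path 2 = h;k:
  0 h~>1 k~>0
  1 h~>0 k~>1
  composite₂ = ⟨0 1⟩
Equal? NO — does not commute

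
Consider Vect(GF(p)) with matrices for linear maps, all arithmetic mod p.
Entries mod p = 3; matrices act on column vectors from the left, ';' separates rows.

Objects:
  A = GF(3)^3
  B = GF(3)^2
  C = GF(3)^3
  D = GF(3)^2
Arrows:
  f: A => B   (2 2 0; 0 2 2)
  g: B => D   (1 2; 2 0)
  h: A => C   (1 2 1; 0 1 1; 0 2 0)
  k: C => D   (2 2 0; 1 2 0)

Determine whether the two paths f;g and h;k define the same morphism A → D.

1) trace f;g:
  e0=⟨1,0,0⟩ f=>⟨2,0⟩ g=>⟨2,1⟩
  e1=⟨0,1,0⟩ f=>⟨2,2⟩ g=>⟨0,1⟩
  e2=⟨0,0,1⟩ f=>⟨0,2⟩ g=>⟨1,0⟩
  ⟦path⟧₁ = (2 0 1; 1 1 0)
2) trace h;k:
  e0=⟨1,0,0⟩ h=>⟨1,0,0⟩ k=>⟨2,1⟩
  e1=⟨0,1,0⟩ h=>⟨2,1,2⟩ k=>⟨0,1⟩
  e2=⟨0,0,1⟩ h=>⟨1,1,0⟩ k=>⟨1,0⟩
  ⟦path⟧₂ = (2 0 1; 1 1 0)
Equal? YES — commutes

Answer: COMMUTES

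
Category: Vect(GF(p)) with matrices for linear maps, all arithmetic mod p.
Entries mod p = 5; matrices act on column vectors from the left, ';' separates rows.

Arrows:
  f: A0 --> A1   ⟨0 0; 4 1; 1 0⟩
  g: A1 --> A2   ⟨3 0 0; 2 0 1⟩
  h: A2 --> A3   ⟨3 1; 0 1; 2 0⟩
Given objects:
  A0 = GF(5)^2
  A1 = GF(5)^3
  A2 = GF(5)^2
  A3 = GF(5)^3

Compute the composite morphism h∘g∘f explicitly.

  e0=⟨1,0⟩ f-->⟨0,4,1⟩ g-->⟨0,1⟩ h-->⟨1,1,0⟩
  e1=⟨0,1⟩ f-->⟨0,1,0⟩ g-->⟨0,0⟩ h-->⟨0,0,0⟩
⟦path⟧: ⟨1 0; 1 0; 0 0⟩

Answer: ⟨1 0; 1 0; 0 0⟩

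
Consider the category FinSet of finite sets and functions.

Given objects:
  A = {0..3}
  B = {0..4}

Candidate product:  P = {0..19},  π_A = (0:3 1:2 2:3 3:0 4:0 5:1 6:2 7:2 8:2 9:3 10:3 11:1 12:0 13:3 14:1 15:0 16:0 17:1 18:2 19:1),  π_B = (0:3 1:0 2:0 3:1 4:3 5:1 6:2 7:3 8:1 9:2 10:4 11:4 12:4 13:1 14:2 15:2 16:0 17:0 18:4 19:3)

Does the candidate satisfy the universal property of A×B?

|A|·|B| = 4·5 = 20;  |P| = 20
Check the pairing map k ↦ (π_A(k), π_B(k)):
  0 : (3,3)
  1 : (2,0)
  2 : (3,0)
  3 : (0,1)
  4 : (0,3)
  5 : (1,1)
  6 : (2,2)
  7 : (2,3)
  8 : (2,1)
  9 : (3,2)
  10 : (3,4)
  11 : (1,4)
  12 : (0,4)
  13 : (3,1)
  14 : (1,2)
  15 : (0,2)
  16 : (0,0)
  17 : (1,0)
  18 : (2,4)
  19 : (1,3)
distinct pairs in image: 20 / 20 needed
  → bijection onto A×B; projections well-typed.

Answer: VALID PRODUCT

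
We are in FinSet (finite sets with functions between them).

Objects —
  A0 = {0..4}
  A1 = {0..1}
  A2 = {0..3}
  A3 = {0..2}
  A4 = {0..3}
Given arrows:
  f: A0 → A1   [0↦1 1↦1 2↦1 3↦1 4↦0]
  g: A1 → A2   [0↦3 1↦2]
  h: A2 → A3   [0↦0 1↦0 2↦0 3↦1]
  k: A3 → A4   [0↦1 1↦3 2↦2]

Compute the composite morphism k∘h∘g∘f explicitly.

Answer: [0↦1 1↦1 2↦1 3↦1 4↦3]

Derivation:
  0 f→1 g→2 h→0 k→1
  1 f→1 g→2 h→0 k→1
  2 f→1 g→2 h→0 k→1
  3 f→1 g→2 h→0 k→1
  4 f→0 g→3 h→1 k→3
composite: [0↦1 1↦1 2↦1 3↦1 4↦3]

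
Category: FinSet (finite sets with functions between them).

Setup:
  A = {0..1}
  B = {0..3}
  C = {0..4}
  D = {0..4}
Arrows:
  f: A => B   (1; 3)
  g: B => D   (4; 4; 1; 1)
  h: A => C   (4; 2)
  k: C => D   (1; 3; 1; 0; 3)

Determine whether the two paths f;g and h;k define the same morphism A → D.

Answer: DOES NOT COMMUTE

Derivation:
Along f;g (path 1):
  0 f=>1 g=>4
  1 f=>3 g=>1
  composite₁ = (4; 1)
Along h;k (path 2):
  0 h=>4 k=>3
  1 h=>2 k=>1
  composite₂ = (3; 1)
Equal? NO — does not commute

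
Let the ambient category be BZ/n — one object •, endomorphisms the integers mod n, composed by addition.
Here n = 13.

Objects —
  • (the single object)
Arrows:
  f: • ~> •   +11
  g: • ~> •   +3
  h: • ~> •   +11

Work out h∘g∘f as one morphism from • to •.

Answer: +12

Trace:
  0 +11≡11 +3≡1 +11≡12  (mod 13)
result: +12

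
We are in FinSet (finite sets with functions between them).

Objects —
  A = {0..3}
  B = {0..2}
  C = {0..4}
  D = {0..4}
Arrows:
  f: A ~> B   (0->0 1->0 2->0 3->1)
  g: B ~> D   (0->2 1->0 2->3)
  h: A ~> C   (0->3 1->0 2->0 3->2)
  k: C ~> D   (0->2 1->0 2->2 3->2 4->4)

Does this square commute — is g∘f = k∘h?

Along f;g (path 1):
  0 f~>0 g~>2
  1 f~>0 g~>2
  2 f~>0 g~>2
  3 f~>1 g~>0
  result₁ = (0->2 1->2 2->2 3->0)
Along h;k (path 2):
  0 h~>3 k~>2
  1 h~>0 k~>2
  2 h~>0 k~>2
  3 h~>2 k~>2
  result₂ = (0->2 1->2 2->2 3->2)
Equal? differ; not commutative

Answer: DOES NOT COMMUTE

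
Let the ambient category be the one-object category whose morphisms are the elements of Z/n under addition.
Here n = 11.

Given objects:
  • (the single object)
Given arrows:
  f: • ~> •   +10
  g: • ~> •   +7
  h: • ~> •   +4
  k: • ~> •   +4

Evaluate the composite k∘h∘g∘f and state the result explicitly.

  0 +10≡10 +7≡6 +4≡10 +4≡3  (mod 11)
⟦path⟧: +3

Answer: +3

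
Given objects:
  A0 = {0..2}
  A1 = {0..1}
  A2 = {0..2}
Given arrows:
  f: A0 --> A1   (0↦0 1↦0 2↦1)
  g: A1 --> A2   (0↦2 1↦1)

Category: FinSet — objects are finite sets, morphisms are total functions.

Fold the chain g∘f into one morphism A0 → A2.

  0 f-->0 g-->2
  1 f-->0 g-->2
  2 f-->1 g-->1
⟦path⟧: (0↦2 1↦2 2↦1)

Answer: (0↦2 1↦2 2↦1)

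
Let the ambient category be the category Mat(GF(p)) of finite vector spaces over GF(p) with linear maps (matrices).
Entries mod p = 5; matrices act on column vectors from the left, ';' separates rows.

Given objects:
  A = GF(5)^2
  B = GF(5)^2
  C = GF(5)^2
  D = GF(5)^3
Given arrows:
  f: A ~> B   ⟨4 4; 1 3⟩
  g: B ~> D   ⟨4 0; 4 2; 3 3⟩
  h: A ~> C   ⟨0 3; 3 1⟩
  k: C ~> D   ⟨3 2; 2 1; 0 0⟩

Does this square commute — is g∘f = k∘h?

Answer: DOES NOT COMMUTE

Trace:
Along f;g (path 1):
  e0=(1,0) f~>(4,1) g~>(1,3,0)
  e1=(0,1) f~>(4,3) g~>(1,2,1)
  ⟦path⟧₁ = ⟨1 1; 3 2; 0 1⟩
Along h;k (path 2):
  e0=(1,0) h~>(0,3) k~>(1,3,0)
  e1=(0,1) h~>(3,1) k~>(1,2,0)
  ⟦path⟧₂ = ⟨1 1; 3 2; 0 0⟩
Equal? NO — does not commute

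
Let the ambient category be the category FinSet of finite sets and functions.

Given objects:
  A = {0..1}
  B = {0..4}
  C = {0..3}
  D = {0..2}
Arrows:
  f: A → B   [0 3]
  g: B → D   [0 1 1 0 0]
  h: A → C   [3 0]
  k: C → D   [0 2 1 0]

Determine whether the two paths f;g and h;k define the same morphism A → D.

1) trace f;g:
  0 f→0 g→0
  1 f→3 g→0
  composite₁ = [0 0]
2) trace h;k:
  0 h→3 k→0
  1 h→0 k→0
  composite₂ = [0 0]
Equal? YES — commutes

Answer: COMMUTES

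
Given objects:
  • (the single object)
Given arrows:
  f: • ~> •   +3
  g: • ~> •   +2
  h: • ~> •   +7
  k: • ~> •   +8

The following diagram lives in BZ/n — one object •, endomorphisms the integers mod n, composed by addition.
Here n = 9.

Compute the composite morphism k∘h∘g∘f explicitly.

Answer: +2

Work:
  0 +3≡3 +2≡5 +7≡3 +8≡2  (mod 9)
result: +2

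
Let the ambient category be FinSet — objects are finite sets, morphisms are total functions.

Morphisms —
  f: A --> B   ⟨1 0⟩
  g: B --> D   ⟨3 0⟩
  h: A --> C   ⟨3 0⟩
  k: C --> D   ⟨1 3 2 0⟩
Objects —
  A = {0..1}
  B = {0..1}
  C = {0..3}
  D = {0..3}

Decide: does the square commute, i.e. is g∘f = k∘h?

Answer: DOES NOT COMMUTE

Derivation:
Along f;g (path 1):
  0 f-->1 g-->0
  1 f-->0 g-->3
  ⟦path⟧₁ = ⟨0 3⟩
Along h;k (path 2):
  0 h-->3 k-->0
  1 h-->0 k-->1
  ⟦path⟧₂ = ⟨0 1⟩
Equal? NO — does not commute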